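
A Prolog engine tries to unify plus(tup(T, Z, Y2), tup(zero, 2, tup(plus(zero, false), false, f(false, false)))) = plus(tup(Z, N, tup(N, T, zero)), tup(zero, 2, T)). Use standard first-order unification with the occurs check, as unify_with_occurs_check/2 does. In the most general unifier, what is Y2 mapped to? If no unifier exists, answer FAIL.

tup(tup(plus(zero, false), false, f(false, false)), tup(plus(zero, false), false, f(false, false)), zero)

Decompose plus/2: tup(T, Z, Y2) = tup(Z, N, tup(N, T, zero)),  tup(zero, 2, tup(plus(zero, false), false, f(false, false))) = tup(zero, 2, T).
Decompose tup/3: T = Z,  Z = N,  Y2 = tup(N, T, zero).
Bind T := Z; substituting into the 2 remaining equations that mention T gives: Y2 = tup(N, Z, zero),  tup(zero, 2, tup(plus(zero, false), false, f(false, false))) = tup(zero, 2, Z).
Bind Z := N; substituting into the remaining equations gives: Y2 = tup(N, N, zero),  tup(zero, 2, tup(plus(zero, false), false, f(false, false))) = tup(zero, 2, N). Substituting into the earlier binding gives T := N.
Bind Y2 := tup(N, N, zero); no other remaining equation mentions Y2.
Decompose tup/3: zero = zero,  2 = 2,  tup(plus(zero, false), false, f(false, false)) = N.
Delete trivial equation zero = zero.
Delete trivial equation 2 = 2.
Bind N := tup(plus(zero, false), false, f(false, false)). Substituting into the earlier bindings gives T := tup(plus(zero, false), false, f(false, false)), Z := tup(plus(zero, false), false, f(false, false)), Y2 := tup(tup(plus(zero, false), false, f(false, false)), tup(plus(zero, false), false, f(false, false)), zero).
MGU = { T ↦ tup(plus(zero, false), false, f(false, false)), Z ↦ tup(plus(zero, false), false, f(false, false)), Y2 ↦ tup(tup(plus(zero, false), false, f(false, false)), tup(plus(zero, false), false, f(false, false)), zero), N ↦ tup(plus(zero, false), false, f(false, false)) }, so Y2 ↦ tup(tup(plus(zero, false), false, f(false, false)), tup(plus(zero, false), false, f(false, false)), zero).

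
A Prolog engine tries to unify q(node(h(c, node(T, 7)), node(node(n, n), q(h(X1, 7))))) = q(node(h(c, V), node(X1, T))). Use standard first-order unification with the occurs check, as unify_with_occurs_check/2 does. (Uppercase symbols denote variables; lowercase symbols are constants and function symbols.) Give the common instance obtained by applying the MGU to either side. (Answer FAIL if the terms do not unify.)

Decompose q/1: node(h(c, node(T, 7)), node(node(n, n), q(h(X1, 7)))) = node(h(c, V), node(X1, T)).
Decompose node/2: h(c, node(T, 7)) = h(c, V),  node(node(n, n), q(h(X1, 7))) = node(X1, T).
Decompose h/2: c = c,  node(T, 7) = V.
Delete trivial equation c = c.
Bind V := node(T, 7); no other remaining equation mentions V.
Decompose node/2: node(n, n) = X1,  q(h(X1, 7)) = T.
Bind X1 := node(n, n); substituting into the remaining equation gives: q(h(node(n, n), 7)) = T.
Bind T := q(h(node(n, n), 7)). Substituting into the earlier binding gives V := node(q(h(node(n, n), 7)), 7).
Applying the MGU to either side gives q(node(h(c, node(q(h(node(n, n), 7)), 7)), node(node(n, n), q(h(node(n, n), 7))))).

q(node(h(c, node(q(h(node(n, n), 7)), 7)), node(node(n, n), q(h(node(n, n), 7)))))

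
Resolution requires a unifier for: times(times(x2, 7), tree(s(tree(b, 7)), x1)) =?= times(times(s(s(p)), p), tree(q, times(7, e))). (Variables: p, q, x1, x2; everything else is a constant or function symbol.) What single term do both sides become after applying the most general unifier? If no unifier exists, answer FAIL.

times(times(s(s(7)), 7), tree(s(tree(b, 7)), times(7, e)))

Decompose times/2: times(x2, 7) =?= times(s(s(p)), p),  tree(s(tree(b, 7)), x1) =?= tree(q, times(7, e)).
Decompose times/2: x2 =?= s(s(p)),  7 =?= p.
Bind x2 := s(s(p)); no other remaining equation mentions x2.
Bind p := 7; no other remaining equation mentions p. Substituting into the earlier binding gives x2 := s(s(7)).
Decompose tree/2: s(tree(b, 7)) =?= q,  x1 =?= times(7, e).
Bind q := s(tree(b, 7)); no other remaining equation mentions q.
Bind x1 := times(7, e).
Applying the MGU to either side gives times(times(s(s(7)), 7), tree(s(tree(b, 7)), times(7, e))).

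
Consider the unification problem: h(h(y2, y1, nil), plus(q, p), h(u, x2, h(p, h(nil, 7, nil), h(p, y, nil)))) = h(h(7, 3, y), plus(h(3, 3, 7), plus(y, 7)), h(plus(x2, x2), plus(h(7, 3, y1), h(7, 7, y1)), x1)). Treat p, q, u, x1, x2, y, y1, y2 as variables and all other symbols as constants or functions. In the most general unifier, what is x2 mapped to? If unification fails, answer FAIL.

Decompose h/3: h(y2, y1, nil) = h(7, 3, y),  plus(q, p) = plus(h(3, 3, 7), plus(y, 7)),  h(u, x2, h(p, h(nil, 7, nil), h(p, y, nil))) = h(plus(x2, x2), plus(h(7, 3, y1), h(7, 7, y1)), x1).
Decompose h/3: y2 = 7,  y1 = 3,  nil = y.
Bind y2 := 7; no other remaining equation mentions y2.
Bind y1 := 3; substituting into the one remaining equation that mentions y1 gives: h(u, x2, h(p, h(nil, 7, nil), h(p, y, nil))) = h(plus(x2, x2), plus(h(7, 3, 3), h(7, 7, 3)), x1).
Bind y := nil; substituting into the remaining equations gives: plus(q, p) = plus(h(3, 3, 7), plus(nil, 7)),  h(u, x2, h(p, h(nil, 7, nil), h(p, nil, nil))) = h(plus(x2, x2), plus(h(7, 3, 3), h(7, 7, 3)), x1).
Decompose plus/2: q = h(3, 3, 7),  p = plus(nil, 7).
Bind q := h(3, 3, 7); no other remaining equation mentions q.
Bind p := plus(nil, 7); substituting into the remaining equation gives: h(u, x2, h(plus(nil, 7), h(nil, 7, nil), h(plus(nil, 7), nil, nil))) = h(plus(x2, x2), plus(h(7, 3, 3), h(7, 7, 3)), x1).
Decompose h/3: u = plus(x2, x2),  x2 = plus(h(7, 3, 3), h(7, 7, 3)),  h(plus(nil, 7), h(nil, 7, nil), h(plus(nil, 7), nil, nil)) = x1.
Bind u := plus(x2, x2); no other remaining equation mentions u.
Bind x2 := plus(h(7, 3, 3), h(7, 7, 3)); no other remaining equation mentions x2. Substituting into the earlier binding gives u := plus(plus(h(7, 3, 3), h(7, 7, 3)), plus(h(7, 3, 3), h(7, 7, 3))).
Bind x1 := h(plus(nil, 7), h(nil, 7, nil), h(plus(nil, 7), nil, nil)).
MGU = { y2 -> 7, y1 -> 3, y -> nil, q -> h(3, 3, 7), p -> plus(nil, 7), u -> plus(plus(h(7, 3, 3), h(7, 7, 3)), plus(h(7, 3, 3), h(7, 7, 3))), x2 -> plus(h(7, 3, 3), h(7, 7, 3)), x1 -> h(plus(nil, 7), h(nil, 7, nil), h(plus(nil, 7), nil, nil)) }, so x2 -> plus(h(7, 3, 3), h(7, 7, 3)).

plus(h(7, 3, 3), h(7, 7, 3))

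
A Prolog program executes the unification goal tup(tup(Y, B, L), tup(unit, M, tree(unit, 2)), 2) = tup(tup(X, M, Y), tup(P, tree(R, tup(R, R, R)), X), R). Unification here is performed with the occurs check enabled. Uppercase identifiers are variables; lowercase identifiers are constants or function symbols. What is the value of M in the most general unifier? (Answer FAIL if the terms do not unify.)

Decompose tup/3: tup(Y, B, L) = tup(X, M, Y),  tup(unit, M, tree(unit, 2)) = tup(P, tree(R, tup(R, R, R)), X),  2 = R.
Decompose tup/3: Y = X,  B = M,  L = Y.
Bind Y := X; substituting into the one remaining equation that mentions Y gives: L = X.
Bind B := M; no other remaining equation mentions B.
Bind L := X; no other remaining equation mentions L.
Decompose tup/3: unit = P,  M = tree(R, tup(R, R, R)),  tree(unit, 2) = X.
Bind P := unit; no other remaining equation mentions P.
Bind M := tree(R, tup(R, R, R)); no other remaining equation mentions M. Substituting into the earlier binding gives B := tree(R, tup(R, R, R)).
Bind X := tree(unit, 2); no other remaining equation mentions X. Substituting into the earlier bindings gives Y := tree(unit, 2), L := tree(unit, 2).
Bind R := 2. Substituting into the earlier bindings gives B := tree(2, tup(2, 2, 2)), M := tree(2, tup(2, 2, 2)).
MGU = { Y -> tree(unit, 2), B -> tree(2, tup(2, 2, 2)), L -> tree(unit, 2), P -> unit, M -> tree(2, tup(2, 2, 2)), X -> tree(unit, 2), R -> 2 }, so M -> tree(2, tup(2, 2, 2)).

tree(2, tup(2, 2, 2))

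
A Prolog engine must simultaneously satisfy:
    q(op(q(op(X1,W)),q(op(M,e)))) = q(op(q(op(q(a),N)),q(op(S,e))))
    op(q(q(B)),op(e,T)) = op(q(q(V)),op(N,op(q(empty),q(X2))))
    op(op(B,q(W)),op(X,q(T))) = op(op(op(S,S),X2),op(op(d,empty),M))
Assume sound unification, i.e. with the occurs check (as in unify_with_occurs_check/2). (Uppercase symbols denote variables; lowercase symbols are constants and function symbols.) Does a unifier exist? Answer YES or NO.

Decompose q/1: op(q(op(X1,W)),q(op(M,e))) = op(q(op(q(a),N)),q(op(S,e))).
Decompose op/2: q(op(X1,W)) = q(op(q(a),N)),  q(op(M,e)) = q(op(S,e)).
Decompose q/1: op(X1,W) = op(q(a),N).
Decompose op/2: X1 = q(a),  W = N.
Bind X1 := q(a); no other remaining equation mentions X1.
Bind W := N; substituting into the one remaining equation that mentions W gives: op(op(B,q(N)),op(X,q(T))) = op(op(op(S,S),X2),op(op(d,empty),M)).
Decompose q/1: op(M,e) = op(S,e).
Decompose op/2: M = S,  e = e.
Bind M := S; substituting into the one remaining equation that mentions M gives: op(op(B,q(N)),op(X,q(T))) = op(op(op(S,S),X2),op(op(d,empty),S)).
Delete trivial equation e = e.
Decompose op/2: q(q(B)) = q(q(V)),  op(e,T) = op(N,op(q(empty),q(X2))).
Decompose q/1: q(B) = q(V).
Decompose q/1: B = V.
Bind B := V; substituting into the one remaining equation that mentions B gives: op(op(V,q(N)),op(X,q(T))) = op(op(op(S,S),X2),op(op(d,empty),S)).
Decompose op/2: e = N,  T = op(q(empty),q(X2)).
Bind N := e; substituting into the one remaining equation that mentions N gives: op(op(V,q(e)),op(X,q(T))) = op(op(op(S,S),X2),op(op(d,empty),S)). Substituting into the earlier binding gives W := e.
Bind T := op(q(empty),q(X2)); substituting into the remaining equation gives: op(op(V,q(e)),op(X,q(op(q(empty),q(X2))))) = op(op(op(S,S),X2),op(op(d,empty),S)).
Decompose op/2: op(V,q(e)) = op(op(S,S),X2),  op(X,q(op(q(empty),q(X2)))) = op(op(d,empty),S).
Decompose op/2: V = op(S,S),  q(e) = X2.
Bind V := op(S,S); no other remaining equation mentions V. Substituting into the earlier binding gives B := op(S,S).
Bind X2 := q(e); substituting into the remaining equation gives: op(X,q(op(q(empty),q(q(e))))) = op(op(d,empty),S). Substituting into the earlier binding gives T := op(q(empty),q(q(e))).
Decompose op/2: X = op(d,empty),  q(op(q(empty),q(q(e)))) = S.
Bind X := op(d,empty); no other remaining equation mentions X.
Bind S := q(op(q(empty),q(q(e)))). Substituting into the earlier bindings gives M := q(op(q(empty),q(q(e)))), B := op(q(op(q(empty),q(q(e)))),q(op(q(empty),q(q(e))))), V := op(q(op(q(empty),q(q(e)))),q(op(q(empty),q(q(e))))).
No equations remain and no clash or occurs-check failure arose, so a unifier exists.

YES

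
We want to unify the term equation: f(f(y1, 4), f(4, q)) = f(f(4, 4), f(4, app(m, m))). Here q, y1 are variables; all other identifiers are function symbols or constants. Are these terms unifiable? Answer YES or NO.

YES

Decompose f/2: f(y1, 4) = f(4, 4),  f(4, q) = f(4, app(m, m)).
Decompose f/2: y1 = 4,  4 = 4.
Bind y1 := 4; no other remaining equation mentions y1.
Delete trivial equation 4 = 4.
Decompose f/2: 4 = 4,  q = app(m, m).
Delete trivial equation 4 = 4.
Bind q := app(m, m).
No equations remain and no clash or occurs-check failure arose, so a unifier exists.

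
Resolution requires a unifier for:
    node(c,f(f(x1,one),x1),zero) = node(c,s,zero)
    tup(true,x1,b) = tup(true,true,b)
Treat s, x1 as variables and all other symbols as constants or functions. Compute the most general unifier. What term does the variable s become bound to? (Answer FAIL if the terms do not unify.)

f(f(true,one),true)

Decompose node/3: c = c,  f(f(x1,one),x1) = s,  zero = zero.
Delete trivial equation c = c.
Bind s := f(f(x1,one),x1); no other remaining equation mentions s.
Delete trivial equation zero = zero.
Decompose tup/3: true = true,  x1 = true,  b = b.
Delete trivial equation true = true.
Bind x1 := true; no other remaining equation mentions x1. Substituting into the earlier binding gives s := f(f(true,one),true).
Delete trivial equation b = b.
MGU = { s := f(f(true,one),true), x1 := true }, so s := f(f(true,one),true).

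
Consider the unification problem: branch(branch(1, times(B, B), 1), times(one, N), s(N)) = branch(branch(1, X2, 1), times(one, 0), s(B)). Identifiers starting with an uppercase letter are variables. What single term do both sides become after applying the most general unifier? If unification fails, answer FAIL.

Decompose branch/3: branch(1, times(B, B), 1) = branch(1, X2, 1),  times(one, N) = times(one, 0),  s(N) = s(B).
Decompose branch/3: 1 = 1,  times(B, B) = X2,  1 = 1.
Delete trivial equation 1 = 1.
Bind X2 := times(B, B); no other remaining equation mentions X2.
Delete trivial equation 1 = 1.
Decompose times/2: one = one,  N = 0.
Delete trivial equation one = one.
Bind N := 0; substituting into the remaining equation gives: s(0) = s(B).
Decompose s/1: 0 = B.
Bind B := 0. Substituting into the earlier binding gives X2 := times(0, 0).
Applying the MGU to either side gives branch(branch(1, times(0, 0), 1), times(one, 0), s(0)).

branch(branch(1, times(0, 0), 1), times(one, 0), s(0))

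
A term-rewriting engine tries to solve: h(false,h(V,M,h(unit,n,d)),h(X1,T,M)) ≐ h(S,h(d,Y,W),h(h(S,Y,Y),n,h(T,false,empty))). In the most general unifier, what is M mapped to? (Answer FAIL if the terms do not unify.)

Decompose h/3: false ≐ S,  h(V,M,h(unit,n,d)) ≐ h(d,Y,W),  h(X1,T,M) ≐ h(h(S,Y,Y),n,h(T,false,empty)).
Bind S := false; substituting into the one remaining equation that mentions S gives: h(X1,T,M) ≐ h(h(false,Y,Y),n,h(T,false,empty)).
Decompose h/3: V ≐ d,  M ≐ Y,  h(unit,n,d) ≐ W.
Bind V := d; no other remaining equation mentions V.
Bind M := Y; substituting into the one remaining equation that mentions M gives: h(X1,T,Y) ≐ h(h(false,Y,Y),n,h(T,false,empty)).
Bind W := h(unit,n,d); no other remaining equation mentions W.
Decompose h/3: X1 ≐ h(false,Y,Y),  T ≐ n,  Y ≐ h(T,false,empty).
Bind X1 := h(false,Y,Y); no other remaining equation mentions X1.
Bind T := n; substituting into the remaining equation gives: Y ≐ h(n,false,empty).
Bind Y := h(n,false,empty). Substituting into the earlier bindings gives M := h(n,false,empty), X1 := h(false,h(n,false,empty),h(n,false,empty)).
MGU = { S -> false, V -> d, M -> h(n,false,empty), W -> h(unit,n,d), X1 -> h(false,h(n,false,empty),h(n,false,empty)), T -> n, Y -> h(n,false,empty) }, so M -> h(n,false,empty).

h(n,false,empty)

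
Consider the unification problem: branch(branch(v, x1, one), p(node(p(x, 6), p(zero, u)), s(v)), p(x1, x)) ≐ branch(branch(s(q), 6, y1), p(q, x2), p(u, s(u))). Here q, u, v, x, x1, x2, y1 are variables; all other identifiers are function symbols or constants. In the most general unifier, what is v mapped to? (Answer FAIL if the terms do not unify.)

Decompose branch/3: branch(v, x1, one) ≐ branch(s(q), 6, y1),  p(node(p(x, 6), p(zero, u)), s(v)) ≐ p(q, x2),  p(x1, x) ≐ p(u, s(u)).
Decompose branch/3: v ≐ s(q),  x1 ≐ 6,  one ≐ y1.
Bind v := s(q); substituting into the one remaining equation that mentions v gives: p(node(p(x, 6), p(zero, u)), s(s(q))) ≐ p(q, x2).
Bind x1 := 6; substituting into the one remaining equation that mentions x1 gives: p(6, x) ≐ p(u, s(u)).
Bind y1 := one; no other remaining equation mentions y1.
Decompose p/2: node(p(x, 6), p(zero, u)) ≐ q,  s(s(q)) ≐ x2.
Bind q := node(p(x, 6), p(zero, u)); substituting into the one remaining equation that mentions q gives: s(s(node(p(x, 6), p(zero, u)))) ≐ x2. Substituting into the earlier binding gives v := s(node(p(x, 6), p(zero, u))).
Bind x2 := s(s(node(p(x, 6), p(zero, u)))); no other remaining equation mentions x2.
Decompose p/2: 6 ≐ u,  x ≐ s(u).
Bind u := 6; substituting into the remaining equation gives: x ≐ s(6). Substituting into the earlier bindings gives v := s(node(p(x, 6), p(zero, 6))), q := node(p(x, 6), p(zero, 6)), x2 := s(s(node(p(x, 6), p(zero, 6)))).
Bind x := s(6). Substituting into the earlier bindings gives v := s(node(p(s(6), 6), p(zero, 6))), q := node(p(s(6), 6), p(zero, 6)), x2 := s(s(node(p(s(6), 6), p(zero, 6)))).
MGU = { v ↦ s(node(p(s(6), 6), p(zero, 6))), x1 ↦ 6, y1 ↦ one, q ↦ node(p(s(6), 6), p(zero, 6)), x2 ↦ s(s(node(p(s(6), 6), p(zero, 6)))), u ↦ 6, x ↦ s(6) }, so v ↦ s(node(p(s(6), 6), p(zero, 6))).

s(node(p(s(6), 6), p(zero, 6)))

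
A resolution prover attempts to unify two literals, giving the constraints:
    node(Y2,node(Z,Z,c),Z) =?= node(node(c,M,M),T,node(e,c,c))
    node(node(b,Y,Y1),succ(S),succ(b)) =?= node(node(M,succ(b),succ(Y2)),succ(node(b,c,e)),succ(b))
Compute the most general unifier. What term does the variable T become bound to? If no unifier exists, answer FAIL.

node(node(e,c,c),node(e,c,c),c)

Decompose node/3: Y2 =?= node(c,M,M),  node(Z,Z,c) =?= T,  Z =?= node(e,c,c).
Bind Y2 := node(c,M,M); substituting into the one remaining equation that mentions Y2 gives: node(node(b,Y,Y1),succ(S),succ(b)) =?= node(node(M,succ(b),succ(node(c,M,M))),succ(node(b,c,e)),succ(b)).
Bind T := node(Z,Z,c); no other remaining equation mentions T.
Bind Z := node(e,c,c); no other remaining equation mentions Z. Substituting into the earlier binding gives T := node(node(e,c,c),node(e,c,c),c).
Decompose node/3: node(b,Y,Y1) =?= node(M,succ(b),succ(node(c,M,M))),  succ(S) =?= succ(node(b,c,e)),  succ(b) =?= succ(b).
Decompose node/3: b =?= M,  Y =?= succ(b),  Y1 =?= succ(node(c,M,M)).
Bind M := b; substituting into the one remaining equation that mentions M gives: Y1 =?= succ(node(c,b,b)). Substituting into the earlier binding gives Y2 := node(c,b,b).
Bind Y := succ(b); no other remaining equation mentions Y.
Bind Y1 := succ(node(c,b,b)); no other remaining equation mentions Y1.
Decompose succ/1: S =?= node(b,c,e).
Bind S := node(b,c,e); no other remaining equation mentions S.
Delete trivial equation succ(b) =?= succ(b).
MGU = { Y2 -> node(c,b,b), T -> node(node(e,c,c),node(e,c,c),c), Z -> node(e,c,c), M -> b, Y -> succ(b), Y1 -> succ(node(c,b,b)), S -> node(b,c,e) }, so T -> node(node(e,c,c),node(e,c,c),c).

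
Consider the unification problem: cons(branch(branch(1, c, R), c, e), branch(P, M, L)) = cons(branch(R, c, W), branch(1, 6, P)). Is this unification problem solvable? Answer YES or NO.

Decompose cons/2: branch(branch(1, c, R), c, e) = branch(R, c, W),  branch(P, M, L) = branch(1, 6, P).
Decompose branch/3: branch(1, c, R) = R,  c = c,  e = W.
Occurs check fails: R occurs in branch(1, c, R); the equation R = branch(1, c, R) has no finite solution.

NO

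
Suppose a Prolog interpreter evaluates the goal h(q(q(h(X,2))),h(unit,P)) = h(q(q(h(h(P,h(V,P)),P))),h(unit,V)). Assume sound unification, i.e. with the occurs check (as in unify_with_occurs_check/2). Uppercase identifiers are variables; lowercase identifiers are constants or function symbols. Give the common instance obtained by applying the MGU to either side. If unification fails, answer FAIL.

h(q(q(h(h(2,h(2,2)),2))),h(unit,2))

Decompose h/2: q(q(h(X,2))) = q(q(h(h(P,h(V,P)),P))),  h(unit,P) = h(unit,V).
Decompose q/1: q(h(X,2)) = q(h(h(P,h(V,P)),P)).
Decompose q/1: h(X,2) = h(h(P,h(V,P)),P).
Decompose h/2: X = h(P,h(V,P)),  2 = P.
Bind X := h(P,h(V,P)); no other remaining equation mentions X.
Bind P := 2; substituting into the remaining equation gives: h(unit,2) = h(unit,V). Substituting into the earlier binding gives X := h(2,h(V,2)).
Decompose h/2: unit = unit,  2 = V.
Delete trivial equation unit = unit.
Bind V := 2. Substituting into the earlier binding gives X := h(2,h(2,2)).
Applying the MGU to either side gives h(q(q(h(h(2,h(2,2)),2))),h(unit,2)).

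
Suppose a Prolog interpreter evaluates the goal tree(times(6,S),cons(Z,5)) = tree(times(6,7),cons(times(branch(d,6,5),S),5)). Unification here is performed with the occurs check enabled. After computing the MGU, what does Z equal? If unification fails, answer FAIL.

Decompose tree/2: times(6,S) = times(6,7),  cons(Z,5) = cons(times(branch(d,6,5),S),5).
Decompose times/2: 6 = 6,  S = 7.
Delete trivial equation 6 = 6.
Bind S := 7; substituting into the remaining equation gives: cons(Z,5) = cons(times(branch(d,6,5),7),5).
Decompose cons/2: Z = times(branch(d,6,5),7),  5 = 5.
Bind Z := times(branch(d,6,5),7); no other remaining equation mentions Z.
Delete trivial equation 5 = 5.
MGU = { S -> 7, Z -> times(branch(d,6,5),7) }, so Z -> times(branch(d,6,5),7).

times(branch(d,6,5),7)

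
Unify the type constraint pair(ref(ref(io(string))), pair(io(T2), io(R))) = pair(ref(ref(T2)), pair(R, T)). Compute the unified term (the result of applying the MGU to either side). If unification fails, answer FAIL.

pair(ref(ref(io(string))), pair(io(io(string)), io(io(io(string)))))

Decompose pair/2: ref(ref(io(string))) = ref(ref(T2)),  pair(io(T2), io(R)) = pair(R, T).
Decompose ref/1: ref(io(string)) = ref(T2).
Decompose ref/1: io(string) = T2.
Bind T2 := io(string); substituting into the remaining equation gives: pair(io(io(string)), io(R)) = pair(R, T).
Decompose pair/2: io(io(string)) = R,  io(R) = T.
Bind R := io(io(string)); substituting into the remaining equation gives: io(io(io(string))) = T.
Bind T := io(io(io(string))).
Applying the MGU to either side gives pair(ref(ref(io(string))), pair(io(io(string)), io(io(io(string))))).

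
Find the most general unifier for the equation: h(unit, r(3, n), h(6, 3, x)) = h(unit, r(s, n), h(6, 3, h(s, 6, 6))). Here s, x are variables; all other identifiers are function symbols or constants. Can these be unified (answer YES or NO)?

Decompose h/3: unit = unit,  r(3, n) = r(s, n),  h(6, 3, x) = h(6, 3, h(s, 6, 6)).
Delete trivial equation unit = unit.
Decompose r/2: 3 = s,  n = n.
Bind s := 3; substituting into the one remaining equation that mentions s gives: h(6, 3, x) = h(6, 3, h(3, 6, 6)).
Delete trivial equation n = n.
Decompose h/3: 6 = 6,  3 = 3,  x = h(3, 6, 6).
Delete trivial equation 6 = 6.
Delete trivial equation 3 = 3.
Bind x := h(3, 6, 6).
No equations remain and no clash or occurs-check failure arose, so a unifier exists.

YES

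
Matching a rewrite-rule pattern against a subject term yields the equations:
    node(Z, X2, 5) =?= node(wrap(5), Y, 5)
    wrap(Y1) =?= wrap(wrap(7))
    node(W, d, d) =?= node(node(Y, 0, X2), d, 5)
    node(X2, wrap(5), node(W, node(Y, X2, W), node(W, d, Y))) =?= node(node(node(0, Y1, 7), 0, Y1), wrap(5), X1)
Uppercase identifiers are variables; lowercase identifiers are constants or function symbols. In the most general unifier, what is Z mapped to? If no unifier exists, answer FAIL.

FAIL

Decompose node/3: Z =?= wrap(5),  X2 =?= Y,  5 =?= 5.
Bind Z := wrap(5); no other remaining equation mentions Z.
Bind X2 := Y; substituting into the 2 remaining equations that mention X2 gives: node(W, d, d) =?= node(node(Y, 0, Y), d, 5),  node(Y, wrap(5), node(W, node(Y, Y, W), node(W, d, Y))) =?= node(node(node(0, Y1, 7), 0, Y1), wrap(5), X1).
Delete trivial equation 5 =?= 5.
Decompose wrap/1: Y1 =?= wrap(7).
Bind Y1 := wrap(7); substituting into the one remaining equation that mentions Y1 gives: node(Y, wrap(5), node(W, node(Y, Y, W), node(W, d, Y))) =?= node(node(node(0, wrap(7), 7), 0, wrap(7)), wrap(5), X1).
Decompose node/3: W =?= node(Y, 0, Y),  d =?= d,  d =?= 5.
Bind W := node(Y, 0, Y); substituting into the one remaining equation that mentions W gives: node(Y, wrap(5), node(node(Y, 0, Y), node(Y, Y, node(Y, 0, Y)), node(node(Y, 0, Y), d, Y))) =?= node(node(node(0, wrap(7), 7), 0, wrap(7)), wrap(5), X1).
Delete trivial equation d =?= d.
Clash: constants d and 5 differ; no unifier exists.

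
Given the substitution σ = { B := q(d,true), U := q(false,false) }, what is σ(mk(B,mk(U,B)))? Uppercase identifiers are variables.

Replace each occurrence of B with q(d,true).
Replace each occurrence of U with q(false,false).
Result: mk(q(d,true),mk(q(false,false),q(d,true))).

mk(q(d,true),mk(q(false,false),q(d,true)))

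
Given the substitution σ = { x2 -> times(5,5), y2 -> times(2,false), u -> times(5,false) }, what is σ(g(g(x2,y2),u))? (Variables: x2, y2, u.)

Replace each occurrence of x2 with times(5,5).
Replace each occurrence of y2 with times(2,false).
Replace each occurrence of u with times(5,false).
Result: g(g(times(5,5),times(2,false)),times(5,false)).

g(g(times(5,5),times(2,false)),times(5,false))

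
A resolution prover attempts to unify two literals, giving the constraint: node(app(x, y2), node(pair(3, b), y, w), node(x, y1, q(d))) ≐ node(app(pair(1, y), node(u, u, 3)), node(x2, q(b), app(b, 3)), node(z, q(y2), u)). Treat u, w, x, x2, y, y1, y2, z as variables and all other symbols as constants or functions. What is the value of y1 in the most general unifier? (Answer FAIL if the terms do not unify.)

Decompose node/3: app(x, y2) ≐ app(pair(1, y), node(u, u, 3)),  node(pair(3, b), y, w) ≐ node(x2, q(b), app(b, 3)),  node(x, y1, q(d)) ≐ node(z, q(y2), u).
Decompose app/2: x ≐ pair(1, y),  y2 ≐ node(u, u, 3).
Bind x := pair(1, y); substituting into the one remaining equation that mentions x gives: node(pair(1, y), y1, q(d)) ≐ node(z, q(y2), u).
Bind y2 := node(u, u, 3); substituting into the one remaining equation that mentions y2 gives: node(pair(1, y), y1, q(d)) ≐ node(z, q(node(u, u, 3)), u).
Decompose node/3: pair(3, b) ≐ x2,  y ≐ q(b),  w ≐ app(b, 3).
Bind x2 := pair(3, b); no other remaining equation mentions x2.
Bind y := q(b); substituting into the one remaining equation that mentions y gives: node(pair(1, q(b)), y1, q(d)) ≐ node(z, q(node(u, u, 3)), u). Substituting into the earlier binding gives x := pair(1, q(b)).
Bind w := app(b, 3); no other remaining equation mentions w.
Decompose node/3: pair(1, q(b)) ≐ z,  y1 ≐ q(node(u, u, 3)),  q(d) ≐ u.
Bind z := pair(1, q(b)); no other remaining equation mentions z.
Bind y1 := q(node(u, u, 3)); no other remaining equation mentions y1.
Bind u := q(d). Substituting into the earlier bindings gives y2 := node(q(d), q(d), 3), y1 := q(node(q(d), q(d), 3)).
MGU = { x ↦ pair(1, q(b)), y2 ↦ node(q(d), q(d), 3), x2 ↦ pair(3, b), y ↦ q(b), w ↦ app(b, 3), z ↦ pair(1, q(b)), y1 ↦ q(node(q(d), q(d), 3)), u ↦ q(d) }, so y1 ↦ q(node(q(d), q(d), 3)).

q(node(q(d), q(d), 3))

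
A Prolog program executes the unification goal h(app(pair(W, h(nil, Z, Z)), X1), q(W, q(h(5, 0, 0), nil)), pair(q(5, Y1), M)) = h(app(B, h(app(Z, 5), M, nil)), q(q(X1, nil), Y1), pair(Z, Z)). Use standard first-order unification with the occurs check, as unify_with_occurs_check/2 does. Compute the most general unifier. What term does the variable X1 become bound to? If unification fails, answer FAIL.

Decompose h/3: app(pair(W, h(nil, Z, Z)), X1) = app(B, h(app(Z, 5), M, nil)),  q(W, q(h(5, 0, 0), nil)) = q(q(X1, nil), Y1),  pair(q(5, Y1), M) = pair(Z, Z).
Decompose app/2: pair(W, h(nil, Z, Z)) = B,  X1 = h(app(Z, 5), M, nil).
Bind B := pair(W, h(nil, Z, Z)); no other remaining equation mentions B.
Bind X1 := h(app(Z, 5), M, nil); substituting into the one remaining equation that mentions X1 gives: q(W, q(h(5, 0, 0), nil)) = q(q(h(app(Z, 5), M, nil), nil), Y1).
Decompose q/2: W = q(h(app(Z, 5), M, nil), nil),  q(h(5, 0, 0), nil) = Y1.
Bind W := q(h(app(Z, 5), M, nil), nil); no other remaining equation mentions W. Substituting into the earlier binding gives B := pair(q(h(app(Z, 5), M, nil), nil), h(nil, Z, Z)).
Bind Y1 := q(h(5, 0, 0), nil); substituting into the remaining equation gives: pair(q(5, q(h(5, 0, 0), nil)), M) = pair(Z, Z).
Decompose pair/2: q(5, q(h(5, 0, 0), nil)) = Z,  M = Z.
Bind Z := q(5, q(h(5, 0, 0), nil)); substituting into the remaining equation gives: M = q(5, q(h(5, 0, 0), nil)). Substituting into the earlier bindings gives B := pair(q(h(app(q(5, q(h(5, 0, 0), nil)), 5), M, nil), nil), h(nil, q(5, q(h(5, 0, 0), nil)), q(5, q(h(5, 0, 0), nil)))), X1 := h(app(q(5, q(h(5, 0, 0), nil)), 5), M, nil), W := q(h(app(q(5, q(h(5, 0, 0), nil)), 5), M, nil), nil).
Bind M := q(5, q(h(5, 0, 0), nil)). Substituting into the earlier bindings gives B := pair(q(h(app(q(5, q(h(5, 0, 0), nil)), 5), q(5, q(h(5, 0, 0), nil)), nil), nil), h(nil, q(5, q(h(5, 0, 0), nil)), q(5, q(h(5, 0, 0), nil)))), X1 := h(app(q(5, q(h(5, 0, 0), nil)), 5), q(5, q(h(5, 0, 0), nil)), nil), W := q(h(app(q(5, q(h(5, 0, 0), nil)), 5), q(5, q(h(5, 0, 0), nil)), nil), nil).
MGU = { B = pair(q(h(app(q(5, q(h(5, 0, 0), nil)), 5), q(5, q(h(5, 0, 0), nil)), nil), nil), h(nil, q(5, q(h(5, 0, 0), nil)), q(5, q(h(5, 0, 0), nil)))), X1 = h(app(q(5, q(h(5, 0, 0), nil)), 5), q(5, q(h(5, 0, 0), nil)), nil), W = q(h(app(q(5, q(h(5, 0, 0), nil)), 5), q(5, q(h(5, 0, 0), nil)), nil), nil), Y1 = q(h(5, 0, 0), nil), Z = q(5, q(h(5, 0, 0), nil)), M = q(5, q(h(5, 0, 0), nil)) }, so X1 = h(app(q(5, q(h(5, 0, 0), nil)), 5), q(5, q(h(5, 0, 0), nil)), nil).

h(app(q(5, q(h(5, 0, 0), nil)), 5), q(5, q(h(5, 0, 0), nil)), nil)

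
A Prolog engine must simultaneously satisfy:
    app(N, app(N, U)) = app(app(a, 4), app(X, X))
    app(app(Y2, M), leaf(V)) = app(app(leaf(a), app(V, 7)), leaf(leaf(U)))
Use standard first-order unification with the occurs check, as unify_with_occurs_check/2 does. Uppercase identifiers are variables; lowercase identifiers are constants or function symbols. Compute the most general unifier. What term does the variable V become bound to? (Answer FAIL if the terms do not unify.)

leaf(app(a, 4))

Decompose app/2: N = app(a, 4),  app(N, U) = app(X, X).
Bind N := app(a, 4); substituting into the one remaining equation that mentions N gives: app(app(a, 4), U) = app(X, X).
Decompose app/2: app(a, 4) = X,  U = X.
Bind X := app(a, 4); substituting into the one remaining equation that mentions X gives: U = app(a, 4).
Bind U := app(a, 4); substituting into the remaining equation gives: app(app(Y2, M), leaf(V)) = app(app(leaf(a), app(V, 7)), leaf(leaf(app(a, 4)))).
Decompose app/2: app(Y2, M) = app(leaf(a), app(V, 7)),  leaf(V) = leaf(leaf(app(a, 4))).
Decompose app/2: Y2 = leaf(a),  M = app(V, 7).
Bind Y2 := leaf(a); no other remaining equation mentions Y2.
Bind M := app(V, 7); no other remaining equation mentions M.
Decompose leaf/1: V = leaf(app(a, 4)).
Bind V := leaf(app(a, 4)). Substituting into the earlier binding gives M := app(leaf(app(a, 4)), 7).
MGU = { N -> app(a, 4), X -> app(a, 4), U -> app(a, 4), Y2 -> leaf(a), M -> app(leaf(app(a, 4)), 7), V -> leaf(app(a, 4)) }, so V -> leaf(app(a, 4)).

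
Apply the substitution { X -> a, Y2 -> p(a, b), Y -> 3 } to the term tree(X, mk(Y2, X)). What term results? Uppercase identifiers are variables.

Replace each occurrence of X with a.
Replace each occurrence of Y2 with p(a, b).
Result: tree(a, mk(p(a, b), a)).

tree(a, mk(p(a, b), a))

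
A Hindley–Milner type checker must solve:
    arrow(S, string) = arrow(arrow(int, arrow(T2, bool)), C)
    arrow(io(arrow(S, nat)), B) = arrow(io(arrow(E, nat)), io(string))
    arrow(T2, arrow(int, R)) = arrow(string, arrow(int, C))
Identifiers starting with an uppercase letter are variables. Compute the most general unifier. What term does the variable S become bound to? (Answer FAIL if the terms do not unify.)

Decompose arrow/2: S = arrow(int, arrow(T2, bool)),  string = C.
Bind S := arrow(int, arrow(T2, bool)); substituting into the one remaining equation that mentions S gives: arrow(io(arrow(arrow(int, arrow(T2, bool)), nat)), B) = arrow(io(arrow(E, nat)), io(string)).
Bind C := string; substituting into the one remaining equation that mentions C gives: arrow(T2, arrow(int, R)) = arrow(string, arrow(int, string)).
Decompose arrow/2: io(arrow(arrow(int, arrow(T2, bool)), nat)) = io(arrow(E, nat)),  B = io(string).
Decompose io/1: arrow(arrow(int, arrow(T2, bool)), nat) = arrow(E, nat).
Decompose arrow/2: arrow(int, arrow(T2, bool)) = E,  nat = nat.
Bind E := arrow(int, arrow(T2, bool)); no other remaining equation mentions E.
Delete trivial equation nat = nat.
Bind B := io(string); no other remaining equation mentions B.
Decompose arrow/2: T2 = string,  arrow(int, R) = arrow(int, string).
Bind T2 := string; no other remaining equation mentions T2. Substituting into the earlier bindings gives S := arrow(int, arrow(string, bool)), E := arrow(int, arrow(string, bool)).
Decompose arrow/2: int = int,  R = string.
Delete trivial equation int = int.
Bind R := string.
MGU = { S ↦ arrow(int, arrow(string, bool)), C ↦ string, E ↦ arrow(int, arrow(string, bool)), B ↦ io(string), T2 ↦ string, R ↦ string }, so S ↦ arrow(int, arrow(string, bool)).

arrow(int, arrow(string, bool))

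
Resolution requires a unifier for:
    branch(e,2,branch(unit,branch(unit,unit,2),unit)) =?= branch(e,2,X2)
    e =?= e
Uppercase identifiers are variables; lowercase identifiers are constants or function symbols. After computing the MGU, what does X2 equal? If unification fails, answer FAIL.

Decompose branch/3: e =?= e,  2 =?= 2,  branch(unit,branch(unit,unit,2),unit) =?= X2.
Delete trivial equation e =?= e.
Delete trivial equation 2 =?= 2.
Bind X2 := branch(unit,branch(unit,unit,2),unit); no other remaining equation mentions X2.
Delete trivial equation e =?= e.
MGU = { X2 := branch(unit,branch(unit,unit,2),unit) }, so X2 := branch(unit,branch(unit,unit,2),unit).

branch(unit,branch(unit,unit,2),unit)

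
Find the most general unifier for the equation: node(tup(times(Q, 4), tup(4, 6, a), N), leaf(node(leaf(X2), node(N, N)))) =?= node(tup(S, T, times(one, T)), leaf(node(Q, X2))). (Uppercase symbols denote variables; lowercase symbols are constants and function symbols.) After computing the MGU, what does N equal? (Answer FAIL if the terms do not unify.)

Decompose node/2: tup(times(Q, 4), tup(4, 6, a), N) =?= tup(S, T, times(one, T)),  leaf(node(leaf(X2), node(N, N))) =?= leaf(node(Q, X2)).
Decompose tup/3: times(Q, 4) =?= S,  tup(4, 6, a) =?= T,  N =?= times(one, T).
Bind S := times(Q, 4); no other remaining equation mentions S.
Bind T := tup(4, 6, a); substituting into the one remaining equation that mentions T gives: N =?= times(one, tup(4, 6, a)).
Bind N := times(one, tup(4, 6, a)); substituting into the remaining equation gives: leaf(node(leaf(X2), node(times(one, tup(4, 6, a)), times(one, tup(4, 6, a))))) =?= leaf(node(Q, X2)).
Decompose leaf/1: node(leaf(X2), node(times(one, tup(4, 6, a)), times(one, tup(4, 6, a)))) =?= node(Q, X2).
Decompose node/2: leaf(X2) =?= Q,  node(times(one, tup(4, 6, a)), times(one, tup(4, 6, a))) =?= X2.
Bind Q := leaf(X2); no other remaining equation mentions Q. Substituting into the earlier binding gives S := times(leaf(X2), 4).
Bind X2 := node(times(one, tup(4, 6, a)), times(one, tup(4, 6, a))). Substituting into the earlier bindings gives S := times(leaf(node(times(one, tup(4, 6, a)), times(one, tup(4, 6, a)))), 4), Q := leaf(node(times(one, tup(4, 6, a)), times(one, tup(4, 6, a)))).
MGU = { S -> times(leaf(node(times(one, tup(4, 6, a)), times(one, tup(4, 6, a)))), 4), T -> tup(4, 6, a), N -> times(one, tup(4, 6, a)), Q -> leaf(node(times(one, tup(4, 6, a)), times(one, tup(4, 6, a)))), X2 -> node(times(one, tup(4, 6, a)), times(one, tup(4, 6, a))) }, so N -> times(one, tup(4, 6, a)).

times(one, tup(4, 6, a))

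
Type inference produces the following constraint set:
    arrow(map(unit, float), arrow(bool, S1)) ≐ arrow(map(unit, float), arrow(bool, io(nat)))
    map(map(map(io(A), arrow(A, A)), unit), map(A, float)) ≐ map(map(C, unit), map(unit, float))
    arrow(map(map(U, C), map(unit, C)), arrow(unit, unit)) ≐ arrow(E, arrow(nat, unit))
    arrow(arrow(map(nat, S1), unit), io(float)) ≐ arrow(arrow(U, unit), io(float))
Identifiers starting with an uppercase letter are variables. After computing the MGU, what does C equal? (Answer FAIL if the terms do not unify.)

FAIL

Decompose arrow/2: map(unit, float) ≐ map(unit, float),  arrow(bool, S1) ≐ arrow(bool, io(nat)).
Delete trivial equation map(unit, float) ≐ map(unit, float).
Decompose arrow/2: bool ≐ bool,  S1 ≐ io(nat).
Delete trivial equation bool ≐ bool.
Bind S1 := io(nat); substituting into the one remaining equation that mentions S1 gives: arrow(arrow(map(nat, io(nat)), unit), io(float)) ≐ arrow(arrow(U, unit), io(float)).
Decompose map/2: map(map(io(A), arrow(A, A)), unit) ≐ map(C, unit),  map(A, float) ≐ map(unit, float).
Decompose map/2: map(io(A), arrow(A, A)) ≐ C,  unit ≐ unit.
Bind C := map(io(A), arrow(A, A)); substituting into the one remaining equation that mentions C gives: arrow(map(map(U, map(io(A), arrow(A, A))), map(unit, map(io(A), arrow(A, A)))), arrow(unit, unit)) ≐ arrow(E, arrow(nat, unit)).
Delete trivial equation unit ≐ unit.
Decompose map/2: A ≐ unit,  float ≐ float.
Bind A := unit; substituting into the one remaining equation that mentions A gives: arrow(map(map(U, map(io(unit), arrow(unit, unit))), map(unit, map(io(unit), arrow(unit, unit)))), arrow(unit, unit)) ≐ arrow(E, arrow(nat, unit)). Substituting into the earlier binding gives C := map(io(unit), arrow(unit, unit)).
Delete trivial equation float ≐ float.
Decompose arrow/2: map(map(U, map(io(unit), arrow(unit, unit))), map(unit, map(io(unit), arrow(unit, unit)))) ≐ E,  arrow(unit, unit) ≐ arrow(nat, unit).
Bind E := map(map(U, map(io(unit), arrow(unit, unit))), map(unit, map(io(unit), arrow(unit, unit)))); no other remaining equation mentions E.
Decompose arrow/2: unit ≐ nat,  unit ≐ unit.
Clash: constants unit and nat differ; no unifier exists.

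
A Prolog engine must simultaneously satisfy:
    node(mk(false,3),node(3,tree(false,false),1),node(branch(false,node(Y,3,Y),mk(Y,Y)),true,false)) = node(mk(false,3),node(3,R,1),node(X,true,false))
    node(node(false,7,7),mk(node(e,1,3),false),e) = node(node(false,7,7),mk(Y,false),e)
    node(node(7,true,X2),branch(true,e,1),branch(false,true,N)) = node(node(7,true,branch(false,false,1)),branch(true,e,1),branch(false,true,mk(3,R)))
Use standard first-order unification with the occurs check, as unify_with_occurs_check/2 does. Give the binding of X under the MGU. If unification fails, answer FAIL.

branch(false,node(node(e,1,3),3,node(e,1,3)),mk(node(e,1,3),node(e,1,3)))

Decompose node/3: mk(false,3) = mk(false,3),  node(3,tree(false,false),1) = node(3,R,1),  node(branch(false,node(Y,3,Y),mk(Y,Y)),true,false) = node(X,true,false).
Delete trivial equation mk(false,3) = mk(false,3).
Decompose node/3: 3 = 3,  tree(false,false) = R,  1 = 1.
Delete trivial equation 3 = 3.
Bind R := tree(false,false); substituting into the one remaining equation that mentions R gives: node(node(7,true,X2),branch(true,e,1),branch(false,true,N)) = node(node(7,true,branch(false,false,1)),branch(true,e,1),branch(false,true,mk(3,tree(false,false)))).
Delete trivial equation 1 = 1.
Decompose node/3: branch(false,node(Y,3,Y),mk(Y,Y)) = X,  true = true,  false = false.
Bind X := branch(false,node(Y,3,Y),mk(Y,Y)); no other remaining equation mentions X.
Delete trivial equation true = true.
Delete trivial equation false = false.
Decompose node/3: node(false,7,7) = node(false,7,7),  mk(node(e,1,3),false) = mk(Y,false),  e = e.
Delete trivial equation node(false,7,7) = node(false,7,7).
Decompose mk/2: node(e,1,3) = Y,  false = false.
Bind Y := node(e,1,3); no other remaining equation mentions Y. Substituting into the earlier binding gives X := branch(false,node(node(e,1,3),3,node(e,1,3)),mk(node(e,1,3),node(e,1,3))).
Delete trivial equation false = false.
Delete trivial equation e = e.
Decompose node/3: node(7,true,X2) = node(7,true,branch(false,false,1)),  branch(true,e,1) = branch(true,e,1),  branch(false,true,N) = branch(false,true,mk(3,tree(false,false))).
Decompose node/3: 7 = 7,  true = true,  X2 = branch(false,false,1).
Delete trivial equation 7 = 7.
Delete trivial equation true = true.
Bind X2 := branch(false,false,1); no other remaining equation mentions X2.
Delete trivial equation branch(true,e,1) = branch(true,e,1).
Decompose branch/3: false = false,  true = true,  N = mk(3,tree(false,false)).
Delete trivial equation false = false.
Delete trivial equation true = true.
Bind N := mk(3,tree(false,false)).
MGU = { R -> tree(false,false), X -> branch(false,node(node(e,1,3),3,node(e,1,3)),mk(node(e,1,3),node(e,1,3))), Y -> node(e,1,3), X2 -> branch(false,false,1), N -> mk(3,tree(false,false)) }, so X -> branch(false,node(node(e,1,3),3,node(e,1,3)),mk(node(e,1,3),node(e,1,3))).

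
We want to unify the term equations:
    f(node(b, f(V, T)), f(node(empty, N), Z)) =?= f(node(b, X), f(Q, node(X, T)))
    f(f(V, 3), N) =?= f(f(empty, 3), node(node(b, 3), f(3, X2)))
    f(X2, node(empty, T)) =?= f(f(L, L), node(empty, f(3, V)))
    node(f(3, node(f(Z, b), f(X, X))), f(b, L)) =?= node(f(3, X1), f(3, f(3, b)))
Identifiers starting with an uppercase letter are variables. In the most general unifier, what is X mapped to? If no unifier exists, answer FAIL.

FAIL

Decompose f/2: node(b, f(V, T)) =?= node(b, X),  f(node(empty, N), Z) =?= f(Q, node(X, T)).
Decompose node/2: b =?= b,  f(V, T) =?= X.
Delete trivial equation b =?= b.
Bind X := f(V, T); substituting into the 2 remaining equations that mention X gives: f(node(empty, N), Z) =?= f(Q, node(f(V, T), T)),  node(f(3, node(f(Z, b), f(f(V, T), f(V, T)))), f(b, L)) =?= node(f(3, X1), f(3, f(3, b))).
Decompose f/2: node(empty, N) =?= Q,  Z =?= node(f(V, T), T).
Bind Q := node(empty, N); no other remaining equation mentions Q.
Bind Z := node(f(V, T), T); substituting into the one remaining equation that mentions Z gives: node(f(3, node(f(node(f(V, T), T), b), f(f(V, T), f(V, T)))), f(b, L)) =?= node(f(3, X1), f(3, f(3, b))).
Decompose f/2: f(V, 3) =?= f(empty, 3),  N =?= node(node(b, 3), f(3, X2)).
Decompose f/2: V =?= empty,  3 =?= 3.
Bind V := empty; substituting into the 2 remaining equations that mention V gives: f(X2, node(empty, T)) =?= f(f(L, L), node(empty, f(3, empty))),  node(f(3, node(f(node(f(empty, T), T), b), f(f(empty, T), f(empty, T)))), f(b, L)) =?= node(f(3, X1), f(3, f(3, b))). Substituting into the earlier bindings gives X := f(empty, T), Z := node(f(empty, T), T).
Delete trivial equation 3 =?= 3.
Bind N := node(node(b, 3), f(3, X2)); no other remaining equation mentions N. Substituting into the earlier binding gives Q := node(empty, node(node(b, 3), f(3, X2))).
Decompose f/2: X2 =?= f(L, L),  node(empty, T) =?= node(empty, f(3, empty)).
Bind X2 := f(L, L); no other remaining equation mentions X2. Substituting into the earlier bindings gives Q := node(empty, node(node(b, 3), f(3, f(L, L)))), N := node(node(b, 3), f(3, f(L, L))).
Decompose node/2: empty =?= empty,  T =?= f(3, empty).
Delete trivial equation empty =?= empty.
Bind T := f(3, empty); substituting into the remaining equation gives: node(f(3, node(f(node(f(empty, f(3, empty)), f(3, empty)), b), f(f(empty, f(3, empty)), f(empty, f(3, empty))))), f(b, L)) =?= node(f(3, X1), f(3, f(3, b))). Substituting into the earlier bindings gives X := f(empty, f(3, empty)), Z := node(f(empty, f(3, empty)), f(3, empty)).
Decompose node/2: f(3, node(f(node(f(empty, f(3, empty)), f(3, empty)), b), f(f(empty, f(3, empty)), f(empty, f(3, empty))))) =?= f(3, X1),  f(b, L) =?= f(3, f(3, b)).
Decompose f/2: 3 =?= 3,  node(f(node(f(empty, f(3, empty)), f(3, empty)), b), f(f(empty, f(3, empty)), f(empty, f(3, empty)))) =?= X1.
Delete trivial equation 3 =?= 3.
Bind X1 := node(f(node(f(empty, f(3, empty)), f(3, empty)), b), f(f(empty, f(3, empty)), f(empty, f(3, empty)))); no other remaining equation mentions X1.
Decompose f/2: b =?= 3,  L =?= f(3, b).
Clash: constants b and 3 differ; no unifier exists.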